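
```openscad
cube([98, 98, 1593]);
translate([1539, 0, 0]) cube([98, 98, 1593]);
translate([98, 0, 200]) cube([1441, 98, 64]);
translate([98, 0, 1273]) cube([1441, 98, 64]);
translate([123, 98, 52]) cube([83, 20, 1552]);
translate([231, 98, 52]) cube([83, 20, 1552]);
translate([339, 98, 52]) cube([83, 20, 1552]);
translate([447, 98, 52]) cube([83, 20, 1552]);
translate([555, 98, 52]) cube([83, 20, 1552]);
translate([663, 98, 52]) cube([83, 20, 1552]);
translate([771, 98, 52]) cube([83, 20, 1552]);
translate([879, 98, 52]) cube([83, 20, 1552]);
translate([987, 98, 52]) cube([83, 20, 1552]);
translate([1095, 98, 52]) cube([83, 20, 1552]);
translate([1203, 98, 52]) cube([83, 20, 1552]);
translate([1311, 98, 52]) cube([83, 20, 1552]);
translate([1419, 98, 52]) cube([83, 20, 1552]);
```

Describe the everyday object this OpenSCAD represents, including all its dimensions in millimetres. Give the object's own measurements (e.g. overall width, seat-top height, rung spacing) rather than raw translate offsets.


A fence section. Two 98×98 mm posts, 1593 mm tall, stand on the floor with a clear span of 1441 mm between their inner faces. Two horizontal rails of 98×64 mm section span the gap between the posts with their undersides at z = 200 mm and z = 1273 mm, flush with the posts' −y face. 13 pickets, each 83 mm wide, 20 mm thick and 1552 mm tall, are fixed to the +y face of the rails with their bottoms at z = 52 mm, spaced across the span with a 25 mm gap after the −x post and between neighbouring pickets, with 37 mm left before the +x post.


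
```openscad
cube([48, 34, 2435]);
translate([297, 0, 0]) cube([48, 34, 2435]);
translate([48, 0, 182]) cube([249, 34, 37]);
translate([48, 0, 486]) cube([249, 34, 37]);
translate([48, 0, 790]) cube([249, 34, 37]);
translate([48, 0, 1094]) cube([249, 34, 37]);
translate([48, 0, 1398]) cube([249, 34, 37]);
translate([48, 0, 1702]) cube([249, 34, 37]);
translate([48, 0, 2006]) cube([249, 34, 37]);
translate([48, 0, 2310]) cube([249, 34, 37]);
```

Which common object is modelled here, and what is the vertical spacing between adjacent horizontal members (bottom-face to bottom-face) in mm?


A ladder. The rung spacing is 304 mm.

Two tall 48×34 posts with 8 short bars between them — a ladder. Adjacent rungs sit at z = 182 and z = 486, so the spacing is 486 − 182 = 304 mm.


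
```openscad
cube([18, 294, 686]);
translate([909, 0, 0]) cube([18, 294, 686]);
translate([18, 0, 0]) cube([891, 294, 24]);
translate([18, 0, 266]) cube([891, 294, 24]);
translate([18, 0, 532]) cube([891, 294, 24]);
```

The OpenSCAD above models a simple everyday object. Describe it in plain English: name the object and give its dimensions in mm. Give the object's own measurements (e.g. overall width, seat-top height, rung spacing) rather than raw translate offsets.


An open bookshelf. Two side panels, each 18 mm thick, 294 mm deep and 686 mm tall, stand 927 mm apart (outside-to-outside). Between them sit 3 shelves, each 24 mm thick and 294 mm deep, spanning the full gap between the sides. The bottom shelf rests on the floor (its underside at z = 0) and the clear gap between one shelf's top and the next shelf's underside is 242 mm.


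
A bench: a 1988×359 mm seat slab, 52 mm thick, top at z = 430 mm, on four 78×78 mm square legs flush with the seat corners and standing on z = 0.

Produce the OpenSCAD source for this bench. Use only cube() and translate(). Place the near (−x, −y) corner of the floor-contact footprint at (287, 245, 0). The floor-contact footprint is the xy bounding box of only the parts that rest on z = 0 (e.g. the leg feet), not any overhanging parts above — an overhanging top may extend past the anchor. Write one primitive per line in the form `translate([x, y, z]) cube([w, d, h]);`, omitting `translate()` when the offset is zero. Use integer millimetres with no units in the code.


translate([287, 245, 378]) cube([1988, 359, 52]);
translate([287, 245, 0]) cube([78, 78, 378]);
translate([287, 526, 0]) cube([78, 78, 378]);
translate([2197, 245, 0]) cube([78, 78, 378]);
translate([2197, 526, 0]) cube([78, 78, 378]);


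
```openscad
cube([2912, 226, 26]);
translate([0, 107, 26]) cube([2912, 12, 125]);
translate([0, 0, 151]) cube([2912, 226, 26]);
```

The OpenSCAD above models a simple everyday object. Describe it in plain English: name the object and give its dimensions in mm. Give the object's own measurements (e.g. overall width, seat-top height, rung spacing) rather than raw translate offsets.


An I-beam lying along x, 2912 mm long. Overall section height 177 mm. Two flanges 226 mm wide (y) and 26 mm thick, one on the floor and one at the top; a web 12 mm thick runs between them, centred on the flange width.


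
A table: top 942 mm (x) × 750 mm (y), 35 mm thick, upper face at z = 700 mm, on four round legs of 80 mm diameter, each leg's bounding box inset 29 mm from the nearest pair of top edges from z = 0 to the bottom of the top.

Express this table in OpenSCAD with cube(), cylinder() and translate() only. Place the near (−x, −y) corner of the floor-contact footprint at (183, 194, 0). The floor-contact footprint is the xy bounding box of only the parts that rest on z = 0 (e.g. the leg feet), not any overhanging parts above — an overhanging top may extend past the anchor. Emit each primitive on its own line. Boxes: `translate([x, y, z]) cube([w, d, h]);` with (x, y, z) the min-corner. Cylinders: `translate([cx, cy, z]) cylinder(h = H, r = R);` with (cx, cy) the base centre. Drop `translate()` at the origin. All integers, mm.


translate([154, 165, 665]) cube([942, 750, 35]);
translate([223, 234, 0]) cylinder(h = 665, r = 40);
translate([1027, 234, 0]) cylinder(h = 665, r = 40);
translate([223, 846, 0]) cylinder(h = 665, r = 40);
translate([1027, 846, 0]) cylinder(h = 665, r = 40);


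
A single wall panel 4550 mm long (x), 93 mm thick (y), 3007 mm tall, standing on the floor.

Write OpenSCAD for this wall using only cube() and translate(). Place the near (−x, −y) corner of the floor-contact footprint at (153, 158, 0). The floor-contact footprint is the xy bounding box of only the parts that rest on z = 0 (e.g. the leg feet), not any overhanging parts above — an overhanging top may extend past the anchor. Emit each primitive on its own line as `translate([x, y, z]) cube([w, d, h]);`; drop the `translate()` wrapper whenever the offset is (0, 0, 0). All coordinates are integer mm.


translate([153, 158, 0]) cube([4550, 93, 3007]);


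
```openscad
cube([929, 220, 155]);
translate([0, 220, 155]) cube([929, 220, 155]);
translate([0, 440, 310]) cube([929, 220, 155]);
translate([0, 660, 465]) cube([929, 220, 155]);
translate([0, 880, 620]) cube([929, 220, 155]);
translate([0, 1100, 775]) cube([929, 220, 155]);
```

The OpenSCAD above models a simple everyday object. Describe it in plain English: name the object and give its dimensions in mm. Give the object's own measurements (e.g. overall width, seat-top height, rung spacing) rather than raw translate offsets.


A straight staircase of 6 solid steps. Each step is 929 mm wide (x), 220 mm deep (y, the going) and 155 mm tall (the rise). The first step rests on the floor; each subsequent step sits one going further in +y and one rise higher in +z, directly behind and above the previous step with no overlap.


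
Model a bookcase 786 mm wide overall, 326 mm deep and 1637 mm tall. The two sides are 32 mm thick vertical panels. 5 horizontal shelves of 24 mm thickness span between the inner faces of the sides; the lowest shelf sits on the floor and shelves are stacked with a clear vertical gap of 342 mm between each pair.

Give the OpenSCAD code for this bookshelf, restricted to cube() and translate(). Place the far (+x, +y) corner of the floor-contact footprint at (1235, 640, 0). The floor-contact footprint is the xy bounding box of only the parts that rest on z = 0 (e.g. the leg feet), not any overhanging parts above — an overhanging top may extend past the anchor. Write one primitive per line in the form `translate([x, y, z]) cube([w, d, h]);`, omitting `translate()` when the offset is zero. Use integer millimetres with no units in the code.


translate([449, 314, 0]) cube([32, 326, 1637]);
translate([1203, 314, 0]) cube([32, 326, 1637]);
translate([481, 314, 0]) cube([722, 326, 24]);
translate([481, 314, 366]) cube([722, 326, 24]);
translate([481, 314, 732]) cube([722, 326, 24]);
translate([481, 314, 1098]) cube([722, 326, 24]);
translate([481, 314, 1464]) cube([722, 326, 24]);


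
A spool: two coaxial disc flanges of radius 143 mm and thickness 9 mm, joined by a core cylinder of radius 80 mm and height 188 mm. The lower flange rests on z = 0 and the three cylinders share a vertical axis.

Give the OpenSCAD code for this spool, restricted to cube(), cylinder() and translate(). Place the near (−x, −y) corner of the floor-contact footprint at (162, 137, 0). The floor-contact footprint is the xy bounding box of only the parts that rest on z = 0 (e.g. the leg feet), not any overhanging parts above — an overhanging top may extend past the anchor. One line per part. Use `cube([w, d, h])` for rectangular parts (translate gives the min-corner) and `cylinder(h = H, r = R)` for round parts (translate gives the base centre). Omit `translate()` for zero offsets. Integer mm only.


translate([305, 280, 0]) cylinder(h = 9, r = 143);
translate([305, 280, 9]) cylinder(h = 188, r = 80);
translate([305, 280, 197]) cylinder(h = 9, r = 143);


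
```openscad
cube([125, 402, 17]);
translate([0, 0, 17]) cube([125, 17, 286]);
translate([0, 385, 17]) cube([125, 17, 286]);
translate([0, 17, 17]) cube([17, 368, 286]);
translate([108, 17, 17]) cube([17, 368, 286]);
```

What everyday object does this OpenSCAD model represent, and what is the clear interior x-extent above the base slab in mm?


An open box. The internal width is 91 mm.

A 125×402 base slab with four walls standing on it — an open box. The base is 125 mm wide and the walls are 17 mm thick, so the internal width is 125 − 2 × 17 = 91 mm.


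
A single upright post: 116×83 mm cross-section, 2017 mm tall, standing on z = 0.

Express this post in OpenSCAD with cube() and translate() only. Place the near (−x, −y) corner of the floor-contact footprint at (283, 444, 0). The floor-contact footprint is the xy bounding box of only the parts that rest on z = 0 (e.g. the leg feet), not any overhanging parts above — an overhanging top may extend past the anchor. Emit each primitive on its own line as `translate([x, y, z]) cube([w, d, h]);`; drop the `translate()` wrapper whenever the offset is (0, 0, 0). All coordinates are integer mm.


translate([283, 444, 0]) cube([116, 83, 2017]);


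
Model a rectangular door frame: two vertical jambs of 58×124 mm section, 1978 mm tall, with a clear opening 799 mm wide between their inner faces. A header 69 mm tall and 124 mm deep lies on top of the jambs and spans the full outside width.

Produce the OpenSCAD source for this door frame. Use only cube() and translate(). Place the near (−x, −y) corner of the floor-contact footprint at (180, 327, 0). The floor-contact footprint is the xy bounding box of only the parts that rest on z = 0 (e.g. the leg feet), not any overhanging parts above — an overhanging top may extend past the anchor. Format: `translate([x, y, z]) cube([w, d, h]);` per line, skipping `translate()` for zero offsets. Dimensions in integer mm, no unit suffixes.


translate([180, 327, 0]) cube([58, 124, 1978]);
translate([1037, 327, 0]) cube([58, 124, 1978]);
translate([180, 327, 1978]) cube([915, 124, 69]);


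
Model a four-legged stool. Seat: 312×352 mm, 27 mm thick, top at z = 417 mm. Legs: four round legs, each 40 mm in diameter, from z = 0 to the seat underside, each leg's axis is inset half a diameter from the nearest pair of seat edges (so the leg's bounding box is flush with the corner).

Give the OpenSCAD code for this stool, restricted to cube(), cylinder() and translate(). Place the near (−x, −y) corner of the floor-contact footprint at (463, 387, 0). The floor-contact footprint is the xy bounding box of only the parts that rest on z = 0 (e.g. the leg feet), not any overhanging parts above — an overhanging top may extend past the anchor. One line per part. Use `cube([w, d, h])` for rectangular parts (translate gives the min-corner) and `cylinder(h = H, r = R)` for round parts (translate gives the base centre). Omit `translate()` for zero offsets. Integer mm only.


// leg_h = 417 - 27 = 390
translate([463, 387, 390]) cube([312, 352, 27]);
translate([483, 407, 0]) cylinder(h = 390, r = 20);
translate([755, 407, 0]) cylinder(h = 390, r = 20);
translate([483, 719, 0]) cylinder(h = 390, r = 20);
translate([755, 719, 0]) cylinder(h = 390, r = 20);


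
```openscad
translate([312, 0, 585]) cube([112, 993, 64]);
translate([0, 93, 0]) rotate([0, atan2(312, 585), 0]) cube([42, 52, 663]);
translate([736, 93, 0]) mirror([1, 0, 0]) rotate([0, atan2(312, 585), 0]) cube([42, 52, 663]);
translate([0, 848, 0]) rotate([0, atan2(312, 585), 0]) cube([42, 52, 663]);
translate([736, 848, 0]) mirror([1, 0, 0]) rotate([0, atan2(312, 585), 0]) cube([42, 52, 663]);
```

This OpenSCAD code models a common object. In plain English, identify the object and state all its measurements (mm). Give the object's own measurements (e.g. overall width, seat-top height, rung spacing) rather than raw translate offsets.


A sawhorse. A 112×993×64 mm beam (x, y, z) sits on two A-frame leg pairs. Each pair is two raked legs of 42×52 mm section (52 mm along y) splaying symmetrically in x. Each leg rises 585 mm vertically over 312 mm of horizontal reach and is 663 mm long along its own axis. Every leg's outer bottom edge rests on the floor and its outer top edge meets a bottom edge of the beam — the left legs (tilting toward +x) meet the beam's −x bottom edge, the right legs (their mirror images, tilting toward −x) meet its +x bottom edge — so the leg tops tuck under the beam, the beam's underside is 585 mm above the floor, and the feet are 736 mm apart outside-to-outside with the beam centred between them. The two leg pairs are set in 93 mm from either end of the beam.


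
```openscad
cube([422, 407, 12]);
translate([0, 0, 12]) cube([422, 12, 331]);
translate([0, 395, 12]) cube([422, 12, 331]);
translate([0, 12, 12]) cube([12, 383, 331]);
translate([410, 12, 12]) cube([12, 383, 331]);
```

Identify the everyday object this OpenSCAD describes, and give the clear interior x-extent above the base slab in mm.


An open box. The internal width is 398 mm.

A 422×407 base slab with four walls standing on it — an open box. The base is 422 mm wide and the walls are 12 mm thick, so the internal width is 422 − 2 × 12 = 398 mm.


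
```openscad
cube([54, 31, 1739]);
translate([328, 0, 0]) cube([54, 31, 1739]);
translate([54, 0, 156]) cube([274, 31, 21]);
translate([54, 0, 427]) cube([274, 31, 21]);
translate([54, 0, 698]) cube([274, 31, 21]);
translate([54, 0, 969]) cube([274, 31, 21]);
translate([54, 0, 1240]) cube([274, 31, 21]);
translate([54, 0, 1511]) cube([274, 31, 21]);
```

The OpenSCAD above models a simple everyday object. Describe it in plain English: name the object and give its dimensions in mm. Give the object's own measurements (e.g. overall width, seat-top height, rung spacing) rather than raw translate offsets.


A straight ladder. Two 54×31 mm vertical rails, 1739 mm tall, stand 382 mm apart (outside-to-outside) with their front faces coplanar on the −y side. 6 rungs, each 31 mm deep and 21 mm tall, span between the inner faces of the rails, front faces flush with the rails. The lowest rung's underside is at z = 156 mm and rungs are spaced 271 mm apart (underside to underside).


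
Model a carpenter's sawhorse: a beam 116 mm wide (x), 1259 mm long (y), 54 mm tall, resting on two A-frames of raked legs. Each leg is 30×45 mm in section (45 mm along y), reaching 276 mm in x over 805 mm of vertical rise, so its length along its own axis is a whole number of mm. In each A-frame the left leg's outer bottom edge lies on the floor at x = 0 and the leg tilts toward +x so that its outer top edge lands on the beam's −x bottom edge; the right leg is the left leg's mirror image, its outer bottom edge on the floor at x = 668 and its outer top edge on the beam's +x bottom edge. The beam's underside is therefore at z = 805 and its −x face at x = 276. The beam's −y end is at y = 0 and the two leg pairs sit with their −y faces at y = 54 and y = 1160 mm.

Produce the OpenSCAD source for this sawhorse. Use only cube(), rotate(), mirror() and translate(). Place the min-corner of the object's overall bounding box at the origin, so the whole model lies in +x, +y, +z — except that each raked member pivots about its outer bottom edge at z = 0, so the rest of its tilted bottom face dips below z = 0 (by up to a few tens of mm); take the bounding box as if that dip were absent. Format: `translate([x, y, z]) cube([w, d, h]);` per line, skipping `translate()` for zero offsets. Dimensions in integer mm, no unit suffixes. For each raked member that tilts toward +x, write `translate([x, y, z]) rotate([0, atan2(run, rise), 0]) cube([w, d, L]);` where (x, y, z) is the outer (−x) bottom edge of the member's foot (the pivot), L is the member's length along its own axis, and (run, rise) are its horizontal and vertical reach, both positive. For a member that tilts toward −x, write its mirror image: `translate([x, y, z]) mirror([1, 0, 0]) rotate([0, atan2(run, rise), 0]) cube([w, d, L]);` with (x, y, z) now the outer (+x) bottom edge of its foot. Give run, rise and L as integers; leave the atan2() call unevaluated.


translate([276, 0, 805]) cube([116, 1259, 54]);
translate([0, 54, 0]) rotate([0, atan2(276, 805), 0]) cube([30, 45, 851]);
translate([668, 54, 0]) mirror([1, 0, 0]) rotate([0, atan2(276, 805), 0]) cube([30, 45, 851]);
translate([0, 1160, 0]) rotate([0, atan2(276, 805), 0]) cube([30, 45, 851]);
translate([668, 1160, 0]) mirror([1, 0, 0]) rotate([0, atan2(276, 805), 0]) cube([30, 45, 851]);


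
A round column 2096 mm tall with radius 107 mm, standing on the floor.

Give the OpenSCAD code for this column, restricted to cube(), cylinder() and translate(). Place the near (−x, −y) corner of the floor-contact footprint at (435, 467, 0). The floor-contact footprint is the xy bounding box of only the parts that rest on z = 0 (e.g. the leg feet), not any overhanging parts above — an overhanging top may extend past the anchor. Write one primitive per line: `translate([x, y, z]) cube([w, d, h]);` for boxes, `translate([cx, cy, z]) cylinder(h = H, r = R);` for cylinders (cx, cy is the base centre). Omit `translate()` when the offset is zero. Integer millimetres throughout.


translate([542, 574, 0]) cylinder(h = 2096, r = 107);


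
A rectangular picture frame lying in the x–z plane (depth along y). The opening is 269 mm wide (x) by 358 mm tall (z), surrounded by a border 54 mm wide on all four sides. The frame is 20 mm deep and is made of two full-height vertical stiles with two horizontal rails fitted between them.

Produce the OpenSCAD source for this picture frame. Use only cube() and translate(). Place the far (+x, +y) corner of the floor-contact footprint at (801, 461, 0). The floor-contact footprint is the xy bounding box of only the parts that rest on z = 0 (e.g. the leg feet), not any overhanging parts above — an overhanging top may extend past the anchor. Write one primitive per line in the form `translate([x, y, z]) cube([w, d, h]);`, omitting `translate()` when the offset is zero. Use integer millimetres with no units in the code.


translate([424, 441, 0]) cube([54, 20, 466]);
translate([747, 441, 0]) cube([54, 20, 466]);
translate([478, 441, 0]) cube([269, 20, 54]);
translate([478, 441, 412]) cube([269, 20, 54]);


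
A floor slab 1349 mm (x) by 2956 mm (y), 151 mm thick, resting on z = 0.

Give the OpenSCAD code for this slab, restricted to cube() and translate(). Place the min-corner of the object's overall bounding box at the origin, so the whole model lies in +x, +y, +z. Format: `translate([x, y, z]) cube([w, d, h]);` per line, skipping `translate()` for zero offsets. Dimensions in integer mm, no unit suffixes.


cube([1349, 2956, 151]);


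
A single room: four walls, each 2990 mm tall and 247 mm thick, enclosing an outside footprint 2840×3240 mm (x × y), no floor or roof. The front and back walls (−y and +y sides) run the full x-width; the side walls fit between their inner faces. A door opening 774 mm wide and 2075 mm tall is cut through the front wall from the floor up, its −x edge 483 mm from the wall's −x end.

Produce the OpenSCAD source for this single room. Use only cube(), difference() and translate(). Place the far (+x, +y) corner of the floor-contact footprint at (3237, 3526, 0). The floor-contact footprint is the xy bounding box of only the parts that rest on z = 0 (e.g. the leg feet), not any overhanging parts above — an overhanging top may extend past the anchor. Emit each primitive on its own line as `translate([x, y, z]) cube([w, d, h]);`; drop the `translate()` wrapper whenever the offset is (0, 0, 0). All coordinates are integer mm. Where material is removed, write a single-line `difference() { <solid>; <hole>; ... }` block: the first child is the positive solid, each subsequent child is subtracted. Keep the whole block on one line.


difference() { translate([397, 286, 0]) cube([2840, 247, 2990]); translate([880, 286, 0]) cube([774, 247, 2075]); }
translate([397, 3279, 0]) cube([2840, 247, 2990]);
translate([397, 533, 0]) cube([247, 2746, 2990]);
translate([2990, 533, 0]) cube([247, 2746, 2990]);


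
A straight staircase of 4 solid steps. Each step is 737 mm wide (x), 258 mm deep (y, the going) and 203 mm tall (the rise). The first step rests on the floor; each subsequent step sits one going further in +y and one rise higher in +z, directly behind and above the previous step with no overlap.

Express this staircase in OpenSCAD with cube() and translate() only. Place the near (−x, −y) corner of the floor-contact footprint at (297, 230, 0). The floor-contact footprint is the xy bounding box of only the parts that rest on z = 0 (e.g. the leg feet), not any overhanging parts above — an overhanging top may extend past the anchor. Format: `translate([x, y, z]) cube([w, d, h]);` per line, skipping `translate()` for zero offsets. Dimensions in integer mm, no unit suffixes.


translate([297, 230, 0]) cube([737, 258, 203]);
translate([297, 488, 203]) cube([737, 258, 203]);
translate([297, 746, 406]) cube([737, 258, 203]);
translate([297, 1004, 609]) cube([737, 258, 203]);


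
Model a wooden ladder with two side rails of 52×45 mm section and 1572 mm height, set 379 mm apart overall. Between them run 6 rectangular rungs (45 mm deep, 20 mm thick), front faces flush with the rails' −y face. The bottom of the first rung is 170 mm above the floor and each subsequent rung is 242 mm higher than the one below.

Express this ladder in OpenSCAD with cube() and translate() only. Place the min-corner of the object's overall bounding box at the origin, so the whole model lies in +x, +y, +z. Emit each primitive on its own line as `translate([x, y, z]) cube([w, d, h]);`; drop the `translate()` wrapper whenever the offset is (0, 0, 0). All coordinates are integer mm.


cube([52, 45, 1572]);
translate([327, 0, 0]) cube([52, 45, 1572]);
translate([52, 0, 170]) cube([275, 45, 20]);
translate([52, 0, 412]) cube([275, 45, 20]);
translate([52, 0, 654]) cube([275, 45, 20]);
translate([52, 0, 896]) cube([275, 45, 20]);
translate([52, 0, 1138]) cube([275, 45, 20]);
translate([52, 0, 1380]) cube([275, 45, 20]);


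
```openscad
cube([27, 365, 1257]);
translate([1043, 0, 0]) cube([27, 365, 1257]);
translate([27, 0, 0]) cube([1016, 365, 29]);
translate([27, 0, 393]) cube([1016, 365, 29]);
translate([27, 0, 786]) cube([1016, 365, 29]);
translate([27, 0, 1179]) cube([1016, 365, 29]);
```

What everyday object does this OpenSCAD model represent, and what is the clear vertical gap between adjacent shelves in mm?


A bookshelf. The clear shelf gap is 364 mm.

Two tall side panels with 4 horizontal boards between them — a bookshelf. The first two shelf undersides are at z = 0 and z = 393; with shelf thickness 29, the clear gap is 393 − 0 − 29 = 364 mm.


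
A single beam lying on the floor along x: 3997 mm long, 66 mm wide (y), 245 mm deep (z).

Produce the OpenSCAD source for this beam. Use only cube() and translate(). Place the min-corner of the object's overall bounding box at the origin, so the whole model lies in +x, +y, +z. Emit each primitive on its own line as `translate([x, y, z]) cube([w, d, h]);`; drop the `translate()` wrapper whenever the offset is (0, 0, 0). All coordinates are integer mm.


cube([3997, 66, 245]);


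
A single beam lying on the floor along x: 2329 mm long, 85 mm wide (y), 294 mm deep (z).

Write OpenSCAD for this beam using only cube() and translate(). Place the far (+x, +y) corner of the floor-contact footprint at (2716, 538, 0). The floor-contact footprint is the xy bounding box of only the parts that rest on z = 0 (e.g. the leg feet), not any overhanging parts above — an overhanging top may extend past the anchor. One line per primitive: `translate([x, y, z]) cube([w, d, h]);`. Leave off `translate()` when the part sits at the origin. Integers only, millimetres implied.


translate([387, 453, 0]) cube([2329, 85, 294]);


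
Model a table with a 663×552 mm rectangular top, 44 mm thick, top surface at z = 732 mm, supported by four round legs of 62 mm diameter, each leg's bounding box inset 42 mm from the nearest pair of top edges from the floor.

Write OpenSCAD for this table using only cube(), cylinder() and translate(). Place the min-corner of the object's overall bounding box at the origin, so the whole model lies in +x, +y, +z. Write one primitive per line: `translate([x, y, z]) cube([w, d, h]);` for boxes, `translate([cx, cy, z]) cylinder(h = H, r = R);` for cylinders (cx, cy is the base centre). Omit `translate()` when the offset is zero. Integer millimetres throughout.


translate([0, 0, 688]) cube([663, 552, 44]);
translate([73, 73, 0]) cylinder(h = 688, r = 31);
translate([590, 73, 0]) cylinder(h = 688, r = 31);
translate([73, 479, 0]) cylinder(h = 688, r = 31);
translate([590, 479, 0]) cylinder(h = 688, r = 31);


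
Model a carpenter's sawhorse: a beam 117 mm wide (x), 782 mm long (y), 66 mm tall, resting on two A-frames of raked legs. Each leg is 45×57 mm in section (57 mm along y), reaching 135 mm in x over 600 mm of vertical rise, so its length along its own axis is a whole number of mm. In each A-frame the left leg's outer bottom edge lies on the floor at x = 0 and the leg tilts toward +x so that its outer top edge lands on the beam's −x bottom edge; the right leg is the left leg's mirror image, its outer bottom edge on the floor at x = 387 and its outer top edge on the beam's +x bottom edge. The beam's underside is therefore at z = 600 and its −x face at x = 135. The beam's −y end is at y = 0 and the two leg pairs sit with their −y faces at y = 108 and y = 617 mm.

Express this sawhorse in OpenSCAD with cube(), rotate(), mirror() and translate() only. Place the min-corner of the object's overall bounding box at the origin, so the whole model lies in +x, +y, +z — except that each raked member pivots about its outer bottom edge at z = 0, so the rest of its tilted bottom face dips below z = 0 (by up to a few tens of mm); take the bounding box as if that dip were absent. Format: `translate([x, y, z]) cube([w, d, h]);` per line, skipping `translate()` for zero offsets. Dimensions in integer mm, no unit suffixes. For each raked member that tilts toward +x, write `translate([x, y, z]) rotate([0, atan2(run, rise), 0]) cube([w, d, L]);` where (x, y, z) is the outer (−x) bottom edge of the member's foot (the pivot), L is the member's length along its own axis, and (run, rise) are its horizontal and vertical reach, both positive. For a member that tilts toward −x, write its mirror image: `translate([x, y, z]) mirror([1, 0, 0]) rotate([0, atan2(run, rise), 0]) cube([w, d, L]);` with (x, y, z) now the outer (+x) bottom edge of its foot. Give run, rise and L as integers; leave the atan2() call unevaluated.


translate([135, 0, 600]) cube([117, 782, 66]);
translate([0, 108, 0]) rotate([0, atan2(135, 600), 0]) cube([45, 57, 615]);
translate([387, 108, 0]) mirror([1, 0, 0]) rotate([0, atan2(135, 600), 0]) cube([45, 57, 615]);
translate([0, 617, 0]) rotate([0, atan2(135, 600), 0]) cube([45, 57, 615]);
translate([387, 617, 0]) mirror([1, 0, 0]) rotate([0, atan2(135, 600), 0]) cube([45, 57, 615]);


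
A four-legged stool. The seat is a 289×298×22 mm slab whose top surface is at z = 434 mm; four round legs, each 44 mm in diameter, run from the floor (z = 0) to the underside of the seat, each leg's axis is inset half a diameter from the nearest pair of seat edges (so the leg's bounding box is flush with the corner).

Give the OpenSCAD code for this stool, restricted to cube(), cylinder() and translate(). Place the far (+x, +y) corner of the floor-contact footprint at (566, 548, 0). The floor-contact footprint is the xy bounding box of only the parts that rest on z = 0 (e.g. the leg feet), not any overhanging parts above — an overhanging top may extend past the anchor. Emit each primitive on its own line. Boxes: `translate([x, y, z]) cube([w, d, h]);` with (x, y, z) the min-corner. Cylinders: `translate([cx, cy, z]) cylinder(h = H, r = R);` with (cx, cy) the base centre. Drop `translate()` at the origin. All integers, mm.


translate([277, 250, 412]) cube([289, 298, 22]);
translate([299, 272, 0]) cylinder(h = 412, r = 22);
translate([544, 272, 0]) cylinder(h = 412, r = 22);
translate([299, 526, 0]) cylinder(h = 412, r = 22);
translate([544, 526, 0]) cylinder(h = 412, r = 22);


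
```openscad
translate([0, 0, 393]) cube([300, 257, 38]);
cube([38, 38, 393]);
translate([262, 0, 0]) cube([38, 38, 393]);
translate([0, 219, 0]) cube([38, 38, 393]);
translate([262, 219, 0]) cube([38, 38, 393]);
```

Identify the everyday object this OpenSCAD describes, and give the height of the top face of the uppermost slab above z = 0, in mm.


A stool. The seat height is 431 mm.

A 300×257×38 slab at z = 393 on four corner posts — a stool. The seat top is 393 + 38 = 431 mm.


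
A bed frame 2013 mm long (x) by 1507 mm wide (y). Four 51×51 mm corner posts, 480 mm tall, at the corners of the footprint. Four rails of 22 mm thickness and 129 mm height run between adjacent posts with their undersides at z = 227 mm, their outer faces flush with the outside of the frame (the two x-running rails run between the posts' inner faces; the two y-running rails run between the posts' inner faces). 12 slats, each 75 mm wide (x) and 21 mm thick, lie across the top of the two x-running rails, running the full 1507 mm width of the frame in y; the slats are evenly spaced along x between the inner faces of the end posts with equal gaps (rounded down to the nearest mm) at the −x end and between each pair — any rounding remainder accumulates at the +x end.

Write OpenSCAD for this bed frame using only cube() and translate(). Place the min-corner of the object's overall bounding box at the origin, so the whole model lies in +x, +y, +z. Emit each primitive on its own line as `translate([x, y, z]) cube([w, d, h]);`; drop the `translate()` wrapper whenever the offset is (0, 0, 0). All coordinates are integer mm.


// slat z = rail_z + rail_h = 227 + 129 = 356
// slat gap = ⌊(1911 − 12·75) / 13⌋ = 77
cube([51, 51, 480]);
translate([0, 1456, 0]) cube([51, 51, 480]);
translate([1962, 0, 0]) cube([51, 51, 480]);
translate([1962, 1456, 0]) cube([51, 51, 480]);
translate([51, 0, 227]) cube([1911, 22, 129]);
translate([51, 1485, 227]) cube([1911, 22, 129]);
translate([0, 51, 227]) cube([22, 1405, 129]);
translate([1991, 51, 227]) cube([22, 1405, 129]);
translate([128, 0, 356]) cube([75, 1507, 21]);
translate([280, 0, 356]) cube([75, 1507, 21]);
translate([432, 0, 356]) cube([75, 1507, 21]);
translate([584, 0, 356]) cube([75, 1507, 21]);
translate([736, 0, 356]) cube([75, 1507, 21]);
translate([888, 0, 356]) cube([75, 1507, 21]);
translate([1040, 0, 356]) cube([75, 1507, 21]);
translate([1192, 0, 356]) cube([75, 1507, 21]);
translate([1344, 0, 356]) cube([75, 1507, 21]);
translate([1496, 0, 356]) cube([75, 1507, 21]);
translate([1648, 0, 356]) cube([75, 1507, 21]);
translate([1800, 0, 356]) cube([75, 1507, 21]);


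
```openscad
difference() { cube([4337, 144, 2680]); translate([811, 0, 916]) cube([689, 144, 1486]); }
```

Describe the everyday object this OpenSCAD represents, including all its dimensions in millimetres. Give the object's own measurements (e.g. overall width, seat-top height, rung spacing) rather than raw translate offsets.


A wall 4337 mm long (x), 144 mm thick (y), 2680 mm tall, with a rectangular window opening cut through it. The opening is 689 mm wide and 1486 mm tall; its sill is at z = 916 mm and its near (−x) edge is 811 mm from the wall's −x end. The opening passes through the full wall thickness.


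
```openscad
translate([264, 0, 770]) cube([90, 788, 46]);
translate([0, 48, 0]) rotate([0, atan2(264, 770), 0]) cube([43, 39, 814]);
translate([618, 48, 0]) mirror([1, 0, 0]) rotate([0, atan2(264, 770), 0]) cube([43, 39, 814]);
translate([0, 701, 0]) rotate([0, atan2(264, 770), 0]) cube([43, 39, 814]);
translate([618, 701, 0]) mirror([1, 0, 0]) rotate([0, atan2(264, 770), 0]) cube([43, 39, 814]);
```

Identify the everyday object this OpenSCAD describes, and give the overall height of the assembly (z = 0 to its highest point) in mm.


A sawhorse. The overall height is 816 mm.

A beam across two mirrored pairs of raked legs — a sawhorse. The beam's underside is at z = 770 (matching the legs' vertical rise in atan2(264, 770)) and the beam is 46 mm tall, so its top is at 770 + 46 = 816 mm. The raked legs top out at the beam's underside, so that is the highest point.


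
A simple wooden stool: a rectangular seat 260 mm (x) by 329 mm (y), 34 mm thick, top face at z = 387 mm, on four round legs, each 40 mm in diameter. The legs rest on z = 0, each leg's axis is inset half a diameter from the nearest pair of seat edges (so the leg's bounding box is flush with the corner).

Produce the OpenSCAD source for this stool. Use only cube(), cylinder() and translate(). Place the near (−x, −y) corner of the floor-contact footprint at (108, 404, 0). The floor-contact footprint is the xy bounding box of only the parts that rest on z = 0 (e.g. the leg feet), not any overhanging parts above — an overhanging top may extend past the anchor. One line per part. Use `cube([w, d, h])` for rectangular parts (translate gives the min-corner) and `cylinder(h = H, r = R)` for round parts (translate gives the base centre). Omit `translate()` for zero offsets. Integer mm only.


translate([108, 404, 353]) cube([260, 329, 34]);
translate([128, 424, 0]) cylinder(h = 353, r = 20);
translate([348, 424, 0]) cylinder(h = 353, r = 20);
translate([128, 713, 0]) cylinder(h = 353, r = 20);
translate([348, 713, 0]) cylinder(h = 353, r = 20);


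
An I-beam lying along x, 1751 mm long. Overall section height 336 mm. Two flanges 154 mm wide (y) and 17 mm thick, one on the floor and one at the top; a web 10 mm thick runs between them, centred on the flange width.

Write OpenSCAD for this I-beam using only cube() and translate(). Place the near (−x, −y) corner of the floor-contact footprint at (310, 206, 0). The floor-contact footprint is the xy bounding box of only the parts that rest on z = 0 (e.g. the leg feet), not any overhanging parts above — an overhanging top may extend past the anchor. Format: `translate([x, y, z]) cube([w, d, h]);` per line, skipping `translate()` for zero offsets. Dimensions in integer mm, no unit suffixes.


translate([310, 206, 0]) cube([1751, 154, 17]);
translate([310, 278, 17]) cube([1751, 10, 302]);
translate([310, 206, 319]) cube([1751, 154, 17]);


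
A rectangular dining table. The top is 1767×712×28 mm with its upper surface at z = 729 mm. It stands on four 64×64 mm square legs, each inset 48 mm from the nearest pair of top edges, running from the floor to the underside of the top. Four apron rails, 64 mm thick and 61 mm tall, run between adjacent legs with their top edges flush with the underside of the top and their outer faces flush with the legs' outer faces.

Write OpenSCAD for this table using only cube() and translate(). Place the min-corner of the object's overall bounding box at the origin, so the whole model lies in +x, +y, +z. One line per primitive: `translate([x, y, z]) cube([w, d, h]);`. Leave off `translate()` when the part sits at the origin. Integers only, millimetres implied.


translate([0, 0, 701]) cube([1767, 712, 28]);
translate([48, 48, 0]) cube([64, 64, 701]);
translate([1655, 48, 0]) cube([64, 64, 701]);
translate([48, 600, 0]) cube([64, 64, 701]);
translate([1655, 600, 0]) cube([64, 64, 701]);
translate([112, 48, 640]) cube([1543, 64, 61]);
translate([112, 600, 640]) cube([1543, 64, 61]);
translate([48, 112, 640]) cube([64, 488, 61]);
translate([1655, 112, 640]) cube([64, 488, 61]);


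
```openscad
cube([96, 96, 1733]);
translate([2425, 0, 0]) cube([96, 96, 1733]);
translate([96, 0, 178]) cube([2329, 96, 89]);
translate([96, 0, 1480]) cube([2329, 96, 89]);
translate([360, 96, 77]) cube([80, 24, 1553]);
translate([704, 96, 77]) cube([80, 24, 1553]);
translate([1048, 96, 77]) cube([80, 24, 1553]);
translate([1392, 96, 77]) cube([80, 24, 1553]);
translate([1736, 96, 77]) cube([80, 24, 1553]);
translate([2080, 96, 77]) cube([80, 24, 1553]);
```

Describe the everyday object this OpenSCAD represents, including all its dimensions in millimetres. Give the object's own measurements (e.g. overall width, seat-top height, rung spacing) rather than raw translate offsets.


A fence section. Two 96×96 mm posts, 1733 mm tall, stand on the floor with a clear span of 2329 mm between their inner faces. Two horizontal rails of 96×89 mm section span the gap between the posts with their undersides at z = 178 mm and z = 1480 mm, flush with the posts' −y face. 6 pickets, each 80 mm wide, 24 mm thick and 1553 mm tall, are fixed to the +y face of the rails with their bottoms at z = 77 mm, spaced across the span with a 264 mm gap after the −x post and between neighbouring pickets, with 265 mm left before the +x post.


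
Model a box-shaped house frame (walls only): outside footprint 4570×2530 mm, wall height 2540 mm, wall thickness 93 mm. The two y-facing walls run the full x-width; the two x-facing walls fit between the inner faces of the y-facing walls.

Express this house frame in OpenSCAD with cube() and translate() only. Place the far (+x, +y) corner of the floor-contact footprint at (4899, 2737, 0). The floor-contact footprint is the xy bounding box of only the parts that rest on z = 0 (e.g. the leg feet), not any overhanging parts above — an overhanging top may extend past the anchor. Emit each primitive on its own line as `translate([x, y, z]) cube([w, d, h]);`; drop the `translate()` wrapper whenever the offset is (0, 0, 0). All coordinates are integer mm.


translate([329, 207, 0]) cube([4570, 93, 2540]);
translate([329, 2644, 0]) cube([4570, 93, 2540]);
translate([329, 300, 0]) cube([93, 2344, 2540]);
translate([4806, 300, 0]) cube([93, 2344, 2540]);


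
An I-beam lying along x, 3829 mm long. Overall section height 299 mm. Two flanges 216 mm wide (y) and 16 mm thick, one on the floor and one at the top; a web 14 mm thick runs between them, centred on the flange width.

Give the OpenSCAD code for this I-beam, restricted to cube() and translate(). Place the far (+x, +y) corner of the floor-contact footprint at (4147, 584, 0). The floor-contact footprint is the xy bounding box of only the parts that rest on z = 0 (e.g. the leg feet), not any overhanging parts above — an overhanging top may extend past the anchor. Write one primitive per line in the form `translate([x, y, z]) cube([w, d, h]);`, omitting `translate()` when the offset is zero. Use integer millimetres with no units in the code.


translate([318, 368, 0]) cube([3829, 216, 16]);
translate([318, 469, 16]) cube([3829, 14, 267]);
translate([318, 368, 283]) cube([3829, 216, 16]);
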